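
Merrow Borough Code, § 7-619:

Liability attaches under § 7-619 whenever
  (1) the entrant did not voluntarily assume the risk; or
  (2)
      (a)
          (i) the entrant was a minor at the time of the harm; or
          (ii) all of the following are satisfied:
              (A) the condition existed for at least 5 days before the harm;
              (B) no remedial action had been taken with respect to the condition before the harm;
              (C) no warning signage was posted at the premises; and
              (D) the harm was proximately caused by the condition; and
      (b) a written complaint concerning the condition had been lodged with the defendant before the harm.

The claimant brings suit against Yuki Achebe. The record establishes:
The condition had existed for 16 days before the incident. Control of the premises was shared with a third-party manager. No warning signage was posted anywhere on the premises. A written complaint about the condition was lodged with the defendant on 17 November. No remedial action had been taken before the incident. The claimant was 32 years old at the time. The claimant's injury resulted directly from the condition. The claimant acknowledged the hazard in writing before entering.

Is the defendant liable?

Yes — liable.

(1) no assumed risk — not met.
(i) entrant a minor — fails.
(A) condition ≥5 days old — met.
(B) no remedial action — holds.
(C) no signage posted — satisfied.
(D) proximate cause — holds.
(ii): T AND T AND T AND T → true.
(a): F OR T → true.
(b) complaint lodged — satisfied.
(2): T AND T → true.
Overall: F OR T → true.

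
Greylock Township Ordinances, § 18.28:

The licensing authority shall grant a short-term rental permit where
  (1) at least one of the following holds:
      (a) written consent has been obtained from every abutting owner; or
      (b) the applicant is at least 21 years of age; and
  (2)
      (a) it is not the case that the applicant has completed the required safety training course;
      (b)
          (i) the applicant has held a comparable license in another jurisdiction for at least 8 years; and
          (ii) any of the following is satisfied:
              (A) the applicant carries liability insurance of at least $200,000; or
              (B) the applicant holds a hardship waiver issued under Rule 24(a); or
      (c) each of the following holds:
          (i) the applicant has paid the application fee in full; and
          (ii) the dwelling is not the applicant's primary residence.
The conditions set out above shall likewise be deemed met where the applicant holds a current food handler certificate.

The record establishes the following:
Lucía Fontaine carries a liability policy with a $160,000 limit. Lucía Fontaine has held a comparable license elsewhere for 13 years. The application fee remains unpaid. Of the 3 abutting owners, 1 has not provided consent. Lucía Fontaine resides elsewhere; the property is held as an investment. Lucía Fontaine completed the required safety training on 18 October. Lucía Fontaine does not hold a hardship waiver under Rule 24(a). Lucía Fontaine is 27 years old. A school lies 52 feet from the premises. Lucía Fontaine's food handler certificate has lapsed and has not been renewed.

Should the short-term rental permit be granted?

(a) all abutters consent — not satisfied.
(b) age ≥ 21 — met.
(1) = F OR T = true.
(a) not (safety training) — not satisfied.
(i) prior license ≥ 8 yr — holds.
(A) insurance ≥ $200,000 — not satisfied.
(B) hardship waiver — not satisfied.
(ii) = F OR F = false.
(b): T AND F → false.
(i) fee paid — fails.
(ii) not (primary residence) — satisfied.
(c) = F AND T = false.
(2): F OR F OR F → false.
So Overall is not satisfied (T AND F).
Exception (food handler cert.) — not satisfied.
Result: main false OR exception false → false.

No — denied.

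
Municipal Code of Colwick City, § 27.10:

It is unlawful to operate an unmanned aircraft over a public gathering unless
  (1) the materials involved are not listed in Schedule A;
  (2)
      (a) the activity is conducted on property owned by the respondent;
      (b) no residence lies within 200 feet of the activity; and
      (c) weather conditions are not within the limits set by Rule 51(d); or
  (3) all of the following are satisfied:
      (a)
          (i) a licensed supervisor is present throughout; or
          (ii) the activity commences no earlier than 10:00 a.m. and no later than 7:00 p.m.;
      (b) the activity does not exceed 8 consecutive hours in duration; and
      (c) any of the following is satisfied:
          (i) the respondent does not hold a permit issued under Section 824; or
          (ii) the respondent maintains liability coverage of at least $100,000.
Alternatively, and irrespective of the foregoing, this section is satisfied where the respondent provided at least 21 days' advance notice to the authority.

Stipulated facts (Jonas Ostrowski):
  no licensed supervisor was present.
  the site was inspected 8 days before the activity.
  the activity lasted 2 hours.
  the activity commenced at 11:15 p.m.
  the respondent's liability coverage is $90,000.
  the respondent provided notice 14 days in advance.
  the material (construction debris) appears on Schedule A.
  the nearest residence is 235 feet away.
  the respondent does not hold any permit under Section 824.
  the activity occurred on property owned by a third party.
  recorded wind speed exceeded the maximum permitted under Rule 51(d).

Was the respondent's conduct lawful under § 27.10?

No — unlawful.

(1) not (Schedule A material) — fails.
(a) own property — not satisfied.
(b) no residence in 200 ft — met.
(c) not (weather ok) — satisfied.
(2) = F AND T AND T = false.
(i) supervisor present — not satisfied.
(ii) start within hours — not met.
(a) = F OR F = false.
(b) ≤ 8 hrs duration — holds.
(i) not (holds permit) — met.
(ii) coverage ≥ $100,000 — not satisfied.
So (c) is satisfied (T OR F).
(3) = F AND T AND T = false.
Overall = F OR F OR F = false.
Exception (≥21 days' notice) — not satisfied.
Result: main false OR exception false → false.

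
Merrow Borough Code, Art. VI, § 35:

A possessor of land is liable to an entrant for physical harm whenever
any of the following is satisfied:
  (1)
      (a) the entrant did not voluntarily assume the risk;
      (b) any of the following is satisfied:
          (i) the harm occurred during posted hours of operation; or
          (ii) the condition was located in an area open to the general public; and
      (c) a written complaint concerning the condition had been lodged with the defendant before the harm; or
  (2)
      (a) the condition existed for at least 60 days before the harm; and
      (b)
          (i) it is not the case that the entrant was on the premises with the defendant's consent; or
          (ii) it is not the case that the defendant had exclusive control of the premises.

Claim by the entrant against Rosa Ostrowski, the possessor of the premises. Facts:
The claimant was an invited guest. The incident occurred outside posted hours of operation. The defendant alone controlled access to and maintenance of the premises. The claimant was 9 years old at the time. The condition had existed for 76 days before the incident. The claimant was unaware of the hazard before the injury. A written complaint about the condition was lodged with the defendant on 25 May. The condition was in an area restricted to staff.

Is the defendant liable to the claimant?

(a) no assumed risk — satisfied.
(i) during posted hours — fails.
(ii) public area — not satisfied.
(b): F OR F → false.
(c) complaint lodged — holds.
(1): T AND F AND T → false.
(a) condition ≥60 days old — satisfied.
(i) not (consent to enter) — not met.
(ii) not (exclusive control) — not satisfied.
(b) = F OR F = false.
(2): T AND F → false.
So Overall is not satisfied (F OR F).

No — not liable.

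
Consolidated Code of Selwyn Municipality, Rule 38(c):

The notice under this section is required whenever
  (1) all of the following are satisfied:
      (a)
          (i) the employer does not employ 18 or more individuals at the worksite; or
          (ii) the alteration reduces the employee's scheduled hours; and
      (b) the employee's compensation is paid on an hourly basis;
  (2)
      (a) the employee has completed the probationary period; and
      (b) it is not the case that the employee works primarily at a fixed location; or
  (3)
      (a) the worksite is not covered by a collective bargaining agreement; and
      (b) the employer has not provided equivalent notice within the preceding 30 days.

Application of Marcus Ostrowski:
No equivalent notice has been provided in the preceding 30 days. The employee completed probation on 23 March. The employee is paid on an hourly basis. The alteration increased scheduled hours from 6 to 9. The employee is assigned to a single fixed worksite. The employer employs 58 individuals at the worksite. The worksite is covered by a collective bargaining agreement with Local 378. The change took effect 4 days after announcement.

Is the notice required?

No — not required.

(i) not (≥ 18 at site) — fails.
(ii) hours reduced — not satisfied.
(a): F OR F → false.
(b) hourly-paid — met.
(1) = F AND T = false.
(a) past probation — met.
(b) not (fixed location) — fails.
(2) = T AND F = false.
(a) no CBA — fails.
(b) no recent notice — satisfied.
(3): F AND T → false.
So Overall is not satisfied (F OR F OR F).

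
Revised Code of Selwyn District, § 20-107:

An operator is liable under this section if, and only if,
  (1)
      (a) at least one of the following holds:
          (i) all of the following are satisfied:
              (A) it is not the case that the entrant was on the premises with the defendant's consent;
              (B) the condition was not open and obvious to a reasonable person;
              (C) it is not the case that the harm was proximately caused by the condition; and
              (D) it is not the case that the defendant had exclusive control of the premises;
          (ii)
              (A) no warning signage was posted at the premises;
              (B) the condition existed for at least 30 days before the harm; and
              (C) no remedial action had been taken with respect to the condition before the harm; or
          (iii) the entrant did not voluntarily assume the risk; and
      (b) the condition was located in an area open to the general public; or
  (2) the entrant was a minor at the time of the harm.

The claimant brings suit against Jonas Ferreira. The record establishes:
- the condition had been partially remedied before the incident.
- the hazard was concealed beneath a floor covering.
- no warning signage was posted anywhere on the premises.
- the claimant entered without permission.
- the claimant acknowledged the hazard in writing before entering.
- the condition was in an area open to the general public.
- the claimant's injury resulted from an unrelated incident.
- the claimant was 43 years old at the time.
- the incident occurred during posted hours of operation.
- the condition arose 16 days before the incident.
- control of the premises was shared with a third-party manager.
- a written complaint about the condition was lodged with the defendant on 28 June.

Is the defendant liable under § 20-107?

(A) not (consent to enter) — met.
(B) not open/obvious — satisfied.
(C) not (proximate cause) — satisfied.
(D) not (exclusive control) — met.
(i) = T AND T AND T AND T = true.
(A) no signage posted — met.
(B) condition ≥30 days old — fails.
(C) no remedial action — not met.
So (ii) is not satisfied (T AND F AND F).
(iii) no assumed risk — fails.
So (a) is satisfied (T OR F OR F).
(b) public area — holds.
(1) = T AND T = true.
(2) entrant a minor — fails.
Overall: T OR F → true.

Yes — liable.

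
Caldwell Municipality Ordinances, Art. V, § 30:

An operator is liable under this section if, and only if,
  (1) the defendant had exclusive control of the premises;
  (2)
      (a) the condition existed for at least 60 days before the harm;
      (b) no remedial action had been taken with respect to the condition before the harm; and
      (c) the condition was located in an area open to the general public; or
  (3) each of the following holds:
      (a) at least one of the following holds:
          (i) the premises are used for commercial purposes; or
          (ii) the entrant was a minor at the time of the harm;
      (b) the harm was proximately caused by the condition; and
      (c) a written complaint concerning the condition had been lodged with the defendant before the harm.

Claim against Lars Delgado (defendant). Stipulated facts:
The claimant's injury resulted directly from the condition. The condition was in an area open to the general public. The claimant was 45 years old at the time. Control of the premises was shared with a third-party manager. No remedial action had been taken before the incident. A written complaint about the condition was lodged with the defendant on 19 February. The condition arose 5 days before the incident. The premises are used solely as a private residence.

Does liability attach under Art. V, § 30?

No — not liable.

(1) exclusive control — fails.
(a) condition ≥60 days old — not met.
(b) no remedial action — met.
(c) public area — met.
So (2) is not satisfied (F AND T AND T).
(i) commercial use — fails.
(ii) entrant a minor — not met.
(a): F OR F → false.
(b) proximate cause — holds.
(c) complaint lodged — satisfied.
So (3) is not satisfied (F AND T AND T).
Overall = F OR F OR F = false.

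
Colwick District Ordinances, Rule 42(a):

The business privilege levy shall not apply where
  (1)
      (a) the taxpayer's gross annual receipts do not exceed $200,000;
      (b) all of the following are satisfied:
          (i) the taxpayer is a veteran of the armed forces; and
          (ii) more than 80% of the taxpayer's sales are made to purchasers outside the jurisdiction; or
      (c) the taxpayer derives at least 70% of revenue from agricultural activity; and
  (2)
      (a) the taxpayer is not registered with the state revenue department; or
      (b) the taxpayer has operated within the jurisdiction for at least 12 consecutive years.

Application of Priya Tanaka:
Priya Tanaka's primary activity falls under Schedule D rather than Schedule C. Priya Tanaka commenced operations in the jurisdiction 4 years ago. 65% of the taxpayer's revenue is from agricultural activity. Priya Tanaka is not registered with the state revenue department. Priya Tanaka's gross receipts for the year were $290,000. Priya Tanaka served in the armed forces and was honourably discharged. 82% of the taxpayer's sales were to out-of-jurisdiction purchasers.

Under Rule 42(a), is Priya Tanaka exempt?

Yes — exempt.

(a) receipts ≤ $200,000 — not met.
(i) veteran — met.
(ii) >80% out-of-jur. sales — met.
(b): T AND T → true.
(c) ≥70% agricultural — not satisfied.
(1) = F OR T OR F = true.
(a) not (state-registered) — met.
(b) ≥ 12 yrs in jurisdiction — fails.
So (2) is satisfied (T OR F).
So Overall is satisfied (T AND T).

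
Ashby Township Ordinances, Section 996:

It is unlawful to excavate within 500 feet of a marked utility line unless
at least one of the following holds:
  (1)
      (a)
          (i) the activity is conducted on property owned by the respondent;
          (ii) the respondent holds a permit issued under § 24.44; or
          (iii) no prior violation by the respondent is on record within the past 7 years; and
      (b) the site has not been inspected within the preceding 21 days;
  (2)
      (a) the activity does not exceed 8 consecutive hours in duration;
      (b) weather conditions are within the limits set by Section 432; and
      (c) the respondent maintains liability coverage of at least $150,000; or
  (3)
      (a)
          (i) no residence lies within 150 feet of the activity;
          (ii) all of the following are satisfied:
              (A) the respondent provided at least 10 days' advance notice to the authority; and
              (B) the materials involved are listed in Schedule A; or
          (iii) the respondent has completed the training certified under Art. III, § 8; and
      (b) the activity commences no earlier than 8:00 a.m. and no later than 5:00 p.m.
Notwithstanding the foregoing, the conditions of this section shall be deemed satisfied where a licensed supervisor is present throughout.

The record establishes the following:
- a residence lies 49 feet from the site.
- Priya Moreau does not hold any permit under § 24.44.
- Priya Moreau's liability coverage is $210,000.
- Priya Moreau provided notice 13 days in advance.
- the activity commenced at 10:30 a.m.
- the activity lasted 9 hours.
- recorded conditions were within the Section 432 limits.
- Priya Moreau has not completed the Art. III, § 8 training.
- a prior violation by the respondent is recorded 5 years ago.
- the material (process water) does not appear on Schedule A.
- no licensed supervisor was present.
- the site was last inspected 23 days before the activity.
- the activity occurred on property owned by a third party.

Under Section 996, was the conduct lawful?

No — unlawful.

(i) own property — fails.
(ii) holds permit — not met.
(iii) no prior violation — fails.
(a) = F OR F OR F = false.
(b) not (site inspected) — holds.
So (1) is not satisfied (F AND T).
(a) ≤ 8 hrs duration — not satisfied.
(b) weather ok — holds.
(c) coverage ≥ $150,000 — met.
(2) = F AND T AND T = false.
(i) no residence in 150 ft — not satisfied.
(A) ≥10 days' notice — holds.
(B) Schedule A material — fails.
(ii) = T AND F = false.
(iii) training certified — not met.
(a) = F OR F OR F = false.
(b) start within hours — holds.
(3): F AND T → false.
So Overall is not satisfied (F OR F OR F).
Exception (supervisor present) — not satisfied.
Result: main false OR exception false → false.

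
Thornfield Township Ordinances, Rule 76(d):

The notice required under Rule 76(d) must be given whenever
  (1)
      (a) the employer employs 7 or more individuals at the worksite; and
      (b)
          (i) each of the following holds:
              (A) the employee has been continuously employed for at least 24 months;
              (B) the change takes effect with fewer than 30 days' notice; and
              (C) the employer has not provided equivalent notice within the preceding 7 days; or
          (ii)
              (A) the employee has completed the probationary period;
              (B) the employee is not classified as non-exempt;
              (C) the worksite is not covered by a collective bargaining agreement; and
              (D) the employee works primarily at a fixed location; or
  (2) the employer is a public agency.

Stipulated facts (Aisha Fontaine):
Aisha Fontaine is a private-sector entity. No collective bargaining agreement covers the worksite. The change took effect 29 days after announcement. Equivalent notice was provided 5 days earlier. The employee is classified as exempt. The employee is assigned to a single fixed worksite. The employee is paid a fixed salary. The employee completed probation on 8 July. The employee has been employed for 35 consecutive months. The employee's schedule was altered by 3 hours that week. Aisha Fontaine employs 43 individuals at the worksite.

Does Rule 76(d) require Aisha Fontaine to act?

Yes — required.

(a) ≥ 7 at site — satisfied.
(A) tenure ≥ 24 mo. — holds.
(B) < 30 days' notice — satisfied.
(C) no recent notice — not met.
(i) = T AND T AND F = false.
(A) past probation — holds.
(B) not (non-exempt) — met.
(C) no CBA — holds.
(D) fixed location — met.
(ii): T AND T AND T AND T → true.
(b): F OR T → true.
(1): T AND T → true.
(2) public agency — not satisfied.
Overall: T OR F → true.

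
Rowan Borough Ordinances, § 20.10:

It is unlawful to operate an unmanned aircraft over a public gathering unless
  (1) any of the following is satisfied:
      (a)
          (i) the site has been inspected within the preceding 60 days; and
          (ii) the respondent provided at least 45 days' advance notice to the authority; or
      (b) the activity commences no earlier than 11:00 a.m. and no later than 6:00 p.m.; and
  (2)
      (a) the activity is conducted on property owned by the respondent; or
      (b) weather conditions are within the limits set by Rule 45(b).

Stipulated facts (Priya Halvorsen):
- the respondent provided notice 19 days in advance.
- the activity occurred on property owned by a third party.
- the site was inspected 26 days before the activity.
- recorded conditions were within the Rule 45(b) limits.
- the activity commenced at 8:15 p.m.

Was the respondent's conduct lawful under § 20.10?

No — unlawful.

(i) site inspected — satisfied.
(ii) ≥45 days' notice — not met.
(a): T AND F → false.
(b) start within hours — not satisfied.
(1): F OR F → false.
(a) own property — not met.
(b) weather ok — met.
(2): F OR T → true.
So Overall is not satisfied (F AND T).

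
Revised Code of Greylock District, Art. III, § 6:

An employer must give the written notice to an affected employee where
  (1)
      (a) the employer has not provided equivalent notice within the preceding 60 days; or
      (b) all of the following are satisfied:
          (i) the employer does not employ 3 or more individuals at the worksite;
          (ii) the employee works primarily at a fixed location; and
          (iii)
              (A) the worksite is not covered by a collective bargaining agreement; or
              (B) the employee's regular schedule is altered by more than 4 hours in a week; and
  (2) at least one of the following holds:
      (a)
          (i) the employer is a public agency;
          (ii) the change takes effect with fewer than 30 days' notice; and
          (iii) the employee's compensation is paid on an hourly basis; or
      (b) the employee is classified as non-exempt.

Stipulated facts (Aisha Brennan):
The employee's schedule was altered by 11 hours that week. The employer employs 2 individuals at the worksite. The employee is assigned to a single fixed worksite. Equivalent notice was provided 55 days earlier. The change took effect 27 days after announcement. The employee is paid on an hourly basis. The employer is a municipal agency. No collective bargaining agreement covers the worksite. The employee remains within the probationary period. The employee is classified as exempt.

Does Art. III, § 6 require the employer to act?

Yes — required.

(a) no recent notice — fails.
(i) not (≥ 3 at site) — met.
(ii) fixed location — met.
(A) no CBA — met.
(B) schedule shift > 4h — holds.
(iii): T OR T → true.
(b): T AND T AND T → true.
(1) = F OR T = true.
(i) public agency — satisfied.
(ii) < 30 days' notice — satisfied.
(iii) hourly-paid — holds.
(a): T AND T AND T → true.
(b) non-exempt — fails.
So (2) is satisfied (T OR F).
So Overall is satisfied (T AND T).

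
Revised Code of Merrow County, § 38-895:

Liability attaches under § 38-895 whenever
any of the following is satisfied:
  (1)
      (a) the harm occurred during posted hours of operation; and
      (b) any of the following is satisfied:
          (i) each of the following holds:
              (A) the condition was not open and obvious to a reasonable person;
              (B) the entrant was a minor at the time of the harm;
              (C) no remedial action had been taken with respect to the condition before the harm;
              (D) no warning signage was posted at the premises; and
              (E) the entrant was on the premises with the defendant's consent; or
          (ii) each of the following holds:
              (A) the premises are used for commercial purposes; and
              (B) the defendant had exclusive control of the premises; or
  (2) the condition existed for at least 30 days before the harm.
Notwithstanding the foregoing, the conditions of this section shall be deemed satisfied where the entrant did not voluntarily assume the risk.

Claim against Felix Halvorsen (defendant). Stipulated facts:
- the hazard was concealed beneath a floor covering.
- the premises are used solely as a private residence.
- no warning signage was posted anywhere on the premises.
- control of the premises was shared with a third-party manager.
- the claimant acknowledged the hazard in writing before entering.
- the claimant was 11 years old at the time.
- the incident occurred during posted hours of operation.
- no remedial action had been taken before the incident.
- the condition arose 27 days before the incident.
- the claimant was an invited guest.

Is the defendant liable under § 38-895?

Yes — liable.

(a) during posted hours — satisfied.
(A) not open/obvious — satisfied.
(B) entrant a minor — holds.
(C) no remedial action — holds.
(D) no signage posted — met.
(E) consent to enter — met.
(i): T AND T AND T AND T AND T → true.
(A) commercial use — not satisfied.
(B) exclusive control — fails.
(ii) = F AND F = false.
(b) = T OR F = true.
(1) = T AND T = true.
(2) condition ≥30 days old — not met.
Overall: T OR F → true.
Exception (no assumed risk) — not satisfied.
Result: main true OR exception false → true.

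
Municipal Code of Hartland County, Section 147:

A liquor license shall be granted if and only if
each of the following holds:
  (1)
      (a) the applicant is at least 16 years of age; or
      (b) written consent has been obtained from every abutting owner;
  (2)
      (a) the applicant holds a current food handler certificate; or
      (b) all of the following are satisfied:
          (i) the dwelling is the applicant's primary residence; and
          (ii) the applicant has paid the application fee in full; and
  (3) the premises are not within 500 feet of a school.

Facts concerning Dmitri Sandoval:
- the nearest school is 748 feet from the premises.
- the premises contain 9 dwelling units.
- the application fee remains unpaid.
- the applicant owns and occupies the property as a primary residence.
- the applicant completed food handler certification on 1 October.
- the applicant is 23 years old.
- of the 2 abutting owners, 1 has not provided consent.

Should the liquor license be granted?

(a) age ≥ 16 — holds.
(b) all abutters consent — fails.
(1): T OR F → true.
(a) food handler cert. — holds.
(i) primary residence — met.
(ii) fee paid — not satisfied.
(b): T AND F → false.
So (2) is satisfied (T OR F).
(3) ≥500 ft from school — holds.
Overall: T AND T AND T → true.

Yes — granted.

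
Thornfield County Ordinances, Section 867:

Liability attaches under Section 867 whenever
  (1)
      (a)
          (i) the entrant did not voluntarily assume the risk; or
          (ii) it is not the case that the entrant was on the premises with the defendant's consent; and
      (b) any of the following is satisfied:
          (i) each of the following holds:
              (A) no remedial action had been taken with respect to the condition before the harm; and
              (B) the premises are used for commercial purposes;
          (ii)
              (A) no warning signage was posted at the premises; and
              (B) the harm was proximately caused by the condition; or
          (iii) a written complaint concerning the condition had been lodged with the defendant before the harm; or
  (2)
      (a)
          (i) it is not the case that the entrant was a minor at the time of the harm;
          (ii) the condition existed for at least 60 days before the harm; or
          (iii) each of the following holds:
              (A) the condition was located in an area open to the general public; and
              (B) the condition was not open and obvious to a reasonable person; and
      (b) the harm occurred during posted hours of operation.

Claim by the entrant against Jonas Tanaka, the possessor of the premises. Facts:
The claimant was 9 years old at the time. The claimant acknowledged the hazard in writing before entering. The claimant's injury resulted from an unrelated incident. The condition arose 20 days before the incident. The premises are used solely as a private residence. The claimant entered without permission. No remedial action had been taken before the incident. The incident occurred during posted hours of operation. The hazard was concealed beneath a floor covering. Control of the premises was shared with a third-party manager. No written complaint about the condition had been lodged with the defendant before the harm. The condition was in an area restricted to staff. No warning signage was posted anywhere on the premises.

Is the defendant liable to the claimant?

No — not liable.

(i) no assumed risk — not satisfied.
(ii) not (consent to enter) — holds.
(a) = F OR T = true.
(A) no remedial action — holds.
(B) commercial use — not met.
(i): T AND F → false.
(A) no signage posted — satisfied.
(B) proximate cause — not met.
(ii) = T AND F = false.
(iii) complaint lodged — fails.
(b): F OR F OR F → false.
(1) = T AND F = false.
(i) not (entrant a minor) — fails.
(ii) condition ≥60 days old — fails.
(A) public area — not met.
(B) not open/obvious — holds.
So (iii) is not satisfied (F AND T).
(a): F OR F OR F → false.
(b) during posted hours — satisfied.
So (2) is not satisfied (F AND T).
So Overall is not satisfied (F OR F).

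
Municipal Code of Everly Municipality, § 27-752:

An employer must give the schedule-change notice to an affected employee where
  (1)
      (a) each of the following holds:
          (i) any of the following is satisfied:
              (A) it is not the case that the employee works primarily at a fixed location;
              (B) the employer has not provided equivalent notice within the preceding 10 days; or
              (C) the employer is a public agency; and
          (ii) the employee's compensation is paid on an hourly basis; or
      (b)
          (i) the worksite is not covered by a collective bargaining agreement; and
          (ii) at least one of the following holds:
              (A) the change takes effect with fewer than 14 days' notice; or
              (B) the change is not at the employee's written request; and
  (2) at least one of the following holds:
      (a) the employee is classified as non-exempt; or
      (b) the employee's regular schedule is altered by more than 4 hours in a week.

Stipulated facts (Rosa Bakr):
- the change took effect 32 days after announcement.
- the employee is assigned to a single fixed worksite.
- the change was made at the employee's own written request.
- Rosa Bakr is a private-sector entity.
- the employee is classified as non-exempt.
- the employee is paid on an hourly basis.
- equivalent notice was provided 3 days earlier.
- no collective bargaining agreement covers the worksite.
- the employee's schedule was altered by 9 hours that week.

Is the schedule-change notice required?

No — not required.

(A) not (fixed location) — not met.
(B) no recent notice — fails.
(C) public agency — not met.
So (i) is not satisfied (F OR F OR F).
(ii) hourly-paid — satisfied.
(a) = F AND T = false.
(i) no CBA — satisfied.
(A) < 14 days' notice — not satisfied.
(B) not employee-requested — not satisfied.
(ii): F OR F → false.
(b) = T AND F = false.
So (1) is not satisfied (F OR F).
(a) non-exempt — met.
(b) schedule shift > 4h — holds.
(2) = T OR T = true.
Overall = F AND T = false.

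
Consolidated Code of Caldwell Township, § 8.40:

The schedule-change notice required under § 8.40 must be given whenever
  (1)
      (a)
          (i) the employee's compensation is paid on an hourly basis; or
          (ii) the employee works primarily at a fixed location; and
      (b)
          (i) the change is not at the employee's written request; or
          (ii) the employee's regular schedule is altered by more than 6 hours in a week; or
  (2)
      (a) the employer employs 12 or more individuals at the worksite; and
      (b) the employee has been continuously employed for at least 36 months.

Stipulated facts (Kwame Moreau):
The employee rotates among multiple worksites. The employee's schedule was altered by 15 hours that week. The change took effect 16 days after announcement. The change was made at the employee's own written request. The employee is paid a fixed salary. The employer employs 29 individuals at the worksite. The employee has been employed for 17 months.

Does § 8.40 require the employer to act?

No — not required.

(i) hourly-paid — fails.
(ii) fixed location — not satisfied.
(a) = F OR F = false.
(i) not employee-requested — fails.
(ii) schedule shift > 6h — met.
(b) = F OR T = true.
(1) = F AND T = false.
(a) ≥ 12 at site — met.
(b) tenure ≥ 36 mo. — not met.
(2) = T AND F = false.
Overall: F OR F → false.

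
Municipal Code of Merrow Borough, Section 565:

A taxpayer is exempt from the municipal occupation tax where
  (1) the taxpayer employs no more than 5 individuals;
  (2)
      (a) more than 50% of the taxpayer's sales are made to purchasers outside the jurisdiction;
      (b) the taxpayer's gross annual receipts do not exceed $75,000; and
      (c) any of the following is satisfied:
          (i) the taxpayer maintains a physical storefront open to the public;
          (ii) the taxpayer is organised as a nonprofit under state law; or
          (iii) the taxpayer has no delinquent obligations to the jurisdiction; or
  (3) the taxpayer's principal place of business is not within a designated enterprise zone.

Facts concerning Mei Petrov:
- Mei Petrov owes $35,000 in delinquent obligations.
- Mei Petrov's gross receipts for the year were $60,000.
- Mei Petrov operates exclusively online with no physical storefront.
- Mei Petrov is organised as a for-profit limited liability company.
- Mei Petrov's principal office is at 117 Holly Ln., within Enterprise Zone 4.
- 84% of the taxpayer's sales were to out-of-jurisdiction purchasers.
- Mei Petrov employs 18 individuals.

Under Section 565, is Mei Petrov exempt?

No — not exempt.

(1) ≤ 5 employees — not satisfied.
(a) >50% out-of-jur. sales — met.
(b) receipts ≤ $75,000 — met.
(i) has storefront — fails.
(ii) nonprofit — not met.
(iii) no delinquency — fails.
(c): F OR F OR F → false.
(2): T AND T AND F → false.
(3) not (in enterprise zone) — not met.
So Overall is not satisfied (F OR F OR F).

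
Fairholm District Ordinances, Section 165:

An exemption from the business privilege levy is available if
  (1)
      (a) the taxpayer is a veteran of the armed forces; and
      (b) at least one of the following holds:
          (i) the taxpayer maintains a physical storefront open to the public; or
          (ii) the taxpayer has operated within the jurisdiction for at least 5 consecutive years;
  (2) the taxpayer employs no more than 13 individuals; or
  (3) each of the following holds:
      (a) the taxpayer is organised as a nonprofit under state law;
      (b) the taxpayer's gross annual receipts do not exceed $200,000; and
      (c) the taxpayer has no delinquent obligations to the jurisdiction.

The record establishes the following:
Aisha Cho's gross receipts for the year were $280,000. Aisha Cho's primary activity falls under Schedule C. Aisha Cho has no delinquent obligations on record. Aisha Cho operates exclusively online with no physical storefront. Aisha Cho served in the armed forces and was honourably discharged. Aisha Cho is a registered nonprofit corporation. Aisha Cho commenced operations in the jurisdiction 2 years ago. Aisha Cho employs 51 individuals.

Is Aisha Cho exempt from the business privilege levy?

(a) veteran — met.
(i) has storefront — not met.
(ii) ≥ 5 yrs in jurisdiction — not met.
(b): F OR F → false.
(1): T AND F → false.
(2) ≤ 13 employees — fails.
(a) nonprofit — holds.
(b) receipts ≤ $200,000 — not satisfied.
(c) no delinquency — satisfied.
(3): T AND F AND T → false.
Overall = F OR F OR F = false.

No — not exempt.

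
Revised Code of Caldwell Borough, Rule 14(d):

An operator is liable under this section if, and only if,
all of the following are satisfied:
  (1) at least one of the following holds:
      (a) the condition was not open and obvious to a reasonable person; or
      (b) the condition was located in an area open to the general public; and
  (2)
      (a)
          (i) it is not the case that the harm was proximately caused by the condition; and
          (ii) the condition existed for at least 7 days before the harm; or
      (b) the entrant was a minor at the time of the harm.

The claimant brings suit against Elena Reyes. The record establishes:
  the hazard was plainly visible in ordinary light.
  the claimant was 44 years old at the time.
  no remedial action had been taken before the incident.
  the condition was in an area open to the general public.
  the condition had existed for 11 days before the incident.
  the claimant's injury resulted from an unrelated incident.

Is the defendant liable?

(a) not open/obvious — fails.
(b) public area — satisfied.
(1): F OR T → true.
(i) not (proximate cause) — met.
(ii) condition ≥7 days old — met.
(a) = T AND T = true.
(b) entrant a minor — fails.
So (2) is satisfied (T OR F).
So Overall is satisfied (T AND T).

Yes — liable.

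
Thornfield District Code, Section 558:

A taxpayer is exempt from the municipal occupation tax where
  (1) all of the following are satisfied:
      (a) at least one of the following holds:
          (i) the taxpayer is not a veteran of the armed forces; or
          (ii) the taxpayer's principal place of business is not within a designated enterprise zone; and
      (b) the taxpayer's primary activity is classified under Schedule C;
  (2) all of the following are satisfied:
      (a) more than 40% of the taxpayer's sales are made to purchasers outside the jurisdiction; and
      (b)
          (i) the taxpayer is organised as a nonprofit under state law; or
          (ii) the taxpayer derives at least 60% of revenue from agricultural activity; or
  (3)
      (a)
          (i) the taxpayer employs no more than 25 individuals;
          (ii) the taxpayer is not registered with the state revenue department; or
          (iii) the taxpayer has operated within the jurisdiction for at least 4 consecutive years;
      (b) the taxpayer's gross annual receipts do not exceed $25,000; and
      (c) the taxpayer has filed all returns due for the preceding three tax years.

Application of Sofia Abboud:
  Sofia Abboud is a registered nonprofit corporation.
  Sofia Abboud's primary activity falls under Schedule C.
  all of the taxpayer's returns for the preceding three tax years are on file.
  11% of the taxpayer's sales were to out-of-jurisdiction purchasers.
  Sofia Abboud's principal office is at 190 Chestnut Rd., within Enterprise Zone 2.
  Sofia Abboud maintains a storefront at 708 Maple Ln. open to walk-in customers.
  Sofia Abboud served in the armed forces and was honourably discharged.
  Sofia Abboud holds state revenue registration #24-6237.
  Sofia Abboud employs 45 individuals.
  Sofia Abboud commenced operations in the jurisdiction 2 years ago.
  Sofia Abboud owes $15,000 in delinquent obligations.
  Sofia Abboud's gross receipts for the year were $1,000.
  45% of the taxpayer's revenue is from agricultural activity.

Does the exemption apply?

(i) not (veteran) — not met.
(ii) not (in enterprise zone) — fails.
(a): F OR F → false.
(b) Schedule C activity — holds.
So (1) is not satisfied (F AND T).
(a) >40% out-of-jur. sales — not met.
(i) nonprofit — met.
(ii) ≥60% agricultural — not met.
(b): T OR F → true.
So (2) is not satisfied (F AND T).
(i) ≤ 25 employees — fails.
(ii) not (state-registered) — not met.
(iii) ≥ 4 yrs in jurisdiction — not met.
So (a) is not satisfied (F OR F OR F).
(b) receipts ≤ $25,000 — holds.
(c) returns current — satisfied.
(3) = F AND T AND T = false.
Overall = F OR F OR F = false.

No — not exempt.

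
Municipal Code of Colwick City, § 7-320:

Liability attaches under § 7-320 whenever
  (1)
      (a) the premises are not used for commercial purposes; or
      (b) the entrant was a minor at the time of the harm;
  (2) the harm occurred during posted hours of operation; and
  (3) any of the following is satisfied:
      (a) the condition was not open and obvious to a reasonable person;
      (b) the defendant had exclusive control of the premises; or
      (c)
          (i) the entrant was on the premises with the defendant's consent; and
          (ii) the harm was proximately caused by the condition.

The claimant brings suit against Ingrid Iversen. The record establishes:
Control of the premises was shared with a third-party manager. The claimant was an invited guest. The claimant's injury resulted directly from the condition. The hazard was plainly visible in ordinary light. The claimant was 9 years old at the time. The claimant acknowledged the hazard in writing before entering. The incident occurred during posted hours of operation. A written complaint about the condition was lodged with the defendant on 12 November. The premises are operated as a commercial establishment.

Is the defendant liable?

Yes — liable.

(a) not (commercial use) — not met.
(b) entrant a minor — met.
(1): F OR T → true.
(2) during posted hours — satisfied.
(a) not open/obvious — not met.
(b) exclusive control — not satisfied.
(i) consent to enter — satisfied.
(ii) proximate cause — holds.
(c): T AND T → true.
So (3) is satisfied (F OR F OR T).
Overall = T AND T AND T = true.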